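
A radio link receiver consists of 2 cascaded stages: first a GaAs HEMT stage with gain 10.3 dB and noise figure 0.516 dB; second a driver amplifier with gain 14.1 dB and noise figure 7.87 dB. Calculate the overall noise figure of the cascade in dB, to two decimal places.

2.05 dB

Convert to linear (a loss of L dB is a gain of −L dB): F_i = 10^(NF_i/10), G_i = 10^(G_i,dB/10)
  Stage 1: F_1 = 10^(0.516/10) = 1.126, G_1 = 10^(10.3/10) = 10.72
  Stage 2: F_2 = 10^(7.87/10) = 6.124, G_2 = 10^(14.1/10) = 25.70
Friis cascade:
  F = 1.126 + (6.124 − 1)/10.72 = 1.604
NF = 10 log₁₀(1.604) = 2.05 dB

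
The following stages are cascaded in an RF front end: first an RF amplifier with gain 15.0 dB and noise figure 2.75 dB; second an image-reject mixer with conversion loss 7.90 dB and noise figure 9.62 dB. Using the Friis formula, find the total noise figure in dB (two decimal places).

3.31 dB

Convert to linear (a loss of L dB is a gain of −L dB): F_i = 10^(NF_i/10), G_i = 10^(G_i,dB/10)
  Stage 1: F_1 = 10^(2.75/10) = 1.884, G_1 = 10^(15.0/10) = 31.62
  Stage 2: F_2 = 10^(9.62/10) = 9.162, G_2 = 10^(−7.90/10) = 0.1622
Friis cascade:
  F = 1.884 + (9.162 − 1)/31.62 = 2.142
NF = 10 log₁₀(2.142) = 3.31 dB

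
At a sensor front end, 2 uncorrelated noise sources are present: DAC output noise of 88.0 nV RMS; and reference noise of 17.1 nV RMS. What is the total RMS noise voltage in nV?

89.6 nV

Uncorrelated sources add in power (mean-square): V_tot = √(ΣV_i²)
V_tot = √[(8.80×10⁻⁸)² + (1.71×10⁻⁸)²] = 8.96×10⁻⁸ V = 89.6 nV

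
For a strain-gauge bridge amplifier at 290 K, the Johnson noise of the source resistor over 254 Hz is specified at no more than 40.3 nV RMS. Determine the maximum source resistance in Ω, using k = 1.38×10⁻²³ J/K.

Johnson–Nyquist: V_n = √(4kTRB) ⇒ R = V_n² / (4kTB)
4kTB = 4 × 1.38×10⁻²³ × 290 × 2.54×10² = 4.07×10⁻¹⁸
R = (4.03×10⁻⁸)² / 4.07×10⁻¹⁸ = 3.99×10² Ω = 399 Ω

399 Ω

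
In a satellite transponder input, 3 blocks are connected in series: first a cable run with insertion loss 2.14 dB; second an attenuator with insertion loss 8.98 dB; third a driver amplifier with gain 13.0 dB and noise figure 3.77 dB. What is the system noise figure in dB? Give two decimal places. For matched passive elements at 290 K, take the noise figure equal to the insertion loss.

Convert to linear (a loss of L dB is a gain of −L dB): F_i = 10^(NF_i/10), G_i = 10^(G_i,dB/10)
  Stage 1: F_1 = 10^(2.14/10) = 1.637, G_1 = 10^(−2.14/10) = 0.6109
  Stage 2: F_2 = 10^(8.98/10) = 7.907, G_2 = 10^(−8.98/10) = 0.1265
  Stage 3: F_3 = 10^(3.77/10) = 2.382, G_3 = 10^(13.0/10) = 19.95
Friis cascade:
  F = 1.637 + (7.907 − 1)/0.6109 + (2.382 − 1)/0.07727 = 30.83
NF = 10 log₁₀(30.83) = 14.89 dB

14.89 dB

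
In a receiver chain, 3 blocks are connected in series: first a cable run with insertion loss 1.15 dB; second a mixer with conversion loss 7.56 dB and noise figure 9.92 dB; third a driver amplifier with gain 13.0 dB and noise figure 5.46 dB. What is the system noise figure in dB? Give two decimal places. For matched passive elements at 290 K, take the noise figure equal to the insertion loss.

14.98 dB

Convert to linear (a loss of L dB is a gain of −L dB): F_i = 10^(NF_i/10), G_i = 10^(G_i,dB/10)
  Stage 1: F_1 = 10^(1.15/10) = 1.303, G_1 = 10^(−1.15/10) = 0.7674
  Stage 2: F_2 = 10^(9.92/10) = 9.817, G_2 = 10^(−7.56/10) = 0.1754
  Stage 3: F_3 = 10^(5.46/10) = 3.516, G_3 = 10^(13.0/10) = 19.95
Friis cascade:
  F = 1.303 + (9.817 − 1)/0.7674 + (3.516 − 1)/0.1346 = 31.49
NF = 10 log₁₀(31.49) = 14.98 dB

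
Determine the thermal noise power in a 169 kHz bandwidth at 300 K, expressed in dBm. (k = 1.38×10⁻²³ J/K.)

P_n = kTB = 1.38×10⁻²³ × 300 × 1.69×10⁵ = 7.00×10⁻¹⁶ W
In dBm: 10 log₁₀(7.00×10⁻¹⁶ / 10⁻³) = −121.6 dBm

−121.6 dBm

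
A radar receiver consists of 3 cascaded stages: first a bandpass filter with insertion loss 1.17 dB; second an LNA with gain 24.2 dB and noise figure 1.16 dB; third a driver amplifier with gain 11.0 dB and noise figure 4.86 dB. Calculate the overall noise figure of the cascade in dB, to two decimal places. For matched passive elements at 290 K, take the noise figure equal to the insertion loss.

2.36 dB

Convert to linear (a loss of L dB is a gain of −L dB): F_i = 10^(NF_i/10), G_i = 10^(G_i,dB/10)
  Stage 1: F_1 = 10^(1.17/10) = 1.309, G_1 = 10^(−1.17/10) = 0.7638
  Stage 2: F_2 = 10^(1.16/10) = 1.306, G_2 = 10^(24.2/10) = 263.0
  Stage 3: F_3 = 10^(4.86/10) = 3.062, G_3 = 10^(11.0/10) = 12.59
Friis cascade:
  F = 1.309 + (1.306 − 1)/0.7638 + (3.062 − 1)/200.9 = 1.720
NF = 10 log₁₀(1.720) = 2.36 dB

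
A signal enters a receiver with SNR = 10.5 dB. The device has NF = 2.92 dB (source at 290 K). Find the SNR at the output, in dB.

7.58 dB

By definition F = SNR_in/SNR_out, so in dB: SNR_out = SNR_in − NF
SNR_out = 10.5 − 2.92 = 7.58 dB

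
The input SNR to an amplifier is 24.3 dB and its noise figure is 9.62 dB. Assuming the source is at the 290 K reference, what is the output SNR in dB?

14.68 dB

By definition F = SNR_in/SNR_out, so in dB: SNR_out = SNR_in − NF
SNR_out = 24.3 − 9.62 = 14.68 dB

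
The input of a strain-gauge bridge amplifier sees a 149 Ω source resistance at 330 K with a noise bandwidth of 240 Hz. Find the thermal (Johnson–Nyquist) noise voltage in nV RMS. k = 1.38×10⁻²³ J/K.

25.5 nV

V_n = √(4kTRB)
4kTRB = 4 × 1.38×10⁻²³ × 330 × 1.49×10² × 2.40×10² = 6.51×10⁻¹⁶ V²
V_n = √(6.51×10⁻¹⁶) = 2.55×10⁻⁸ V = 25.5 nV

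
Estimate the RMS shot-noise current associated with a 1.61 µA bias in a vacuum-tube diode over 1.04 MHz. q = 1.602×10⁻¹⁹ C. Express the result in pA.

I_n = √(2qI·B)
2qI·B = 2 × 1.602×10⁻¹⁹ × 1.61×10⁻⁶ × 1.04×10⁶ = 5.36×10⁻¹⁹ A²
I_n = √(5.36×10⁻¹⁹) = 7.32×10⁻¹⁰ A = 732 pA

732 pA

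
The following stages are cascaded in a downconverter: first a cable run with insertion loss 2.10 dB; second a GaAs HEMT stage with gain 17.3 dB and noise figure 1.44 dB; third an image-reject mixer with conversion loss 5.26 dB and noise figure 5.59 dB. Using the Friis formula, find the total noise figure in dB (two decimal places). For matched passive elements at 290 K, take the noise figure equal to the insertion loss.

3.69 dB

Convert to linear (a loss of L dB is a gain of −L dB): F_i = 10^(NF_i/10), G_i = 10^(G_i,dB/10)
  Stage 1: F_1 = 10^(2.10/10) = 1.622, G_1 = 10^(−2.10/10) = 0.6166
  Stage 2: F_2 = 10^(1.44/10) = 1.393, G_2 = 10^(17.3/10) = 53.70
  Stage 3: F_3 = 10^(5.59/10) = 3.622, G_3 = 10^(−5.26/10) = 0.2979
Friis cascade:
  F = 1.622 + (1.393 − 1)/0.6166 + (3.622 − 1)/33.11 = 2.339
NF = 10 log₁₀(2.339) = 3.69 dB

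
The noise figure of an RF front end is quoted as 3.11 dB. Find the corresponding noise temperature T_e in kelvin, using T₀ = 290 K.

303 K

F = 10^(3.11/10) = 2.04644
T_e = (F − 1)·T₀ = (2.04644 − 1) × 290 = 303 K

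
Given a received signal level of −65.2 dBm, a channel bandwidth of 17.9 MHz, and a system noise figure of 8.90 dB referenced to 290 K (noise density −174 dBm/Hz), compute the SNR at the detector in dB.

27.4 dB

Noise floor: N = −174 + 10 log₁₀(B) + NF
10 log₁₀(1.79×10⁷) = 72.53 dB
N = −174 + 72.53 + 8.90 = −92.57 dBm
SNR = P_sig − N = −65.2 − (−92.57) = 27.37 dB → 27.4 dB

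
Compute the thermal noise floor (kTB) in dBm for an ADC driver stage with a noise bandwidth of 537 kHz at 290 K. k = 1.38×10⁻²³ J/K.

P_n = kTB = 1.38×10⁻²³ × 290 × 5.37×10⁵ = 2.15×10⁻¹⁵ W
In dBm: 10 log₁₀(2.15×10⁻¹⁵ / 10⁻³) = −116.7 dBm

−116.7 dBm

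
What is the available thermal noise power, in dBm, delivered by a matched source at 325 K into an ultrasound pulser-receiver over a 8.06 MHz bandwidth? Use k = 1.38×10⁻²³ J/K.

P_n = kTB = 1.38×10⁻²³ × 325 × 8.06×10⁶ = 3.61×10⁻¹⁴ W
In dBm: 10 log₁₀(3.61×10⁻¹⁴ / 10⁻³) = −104.4 dBm

−104.4 dBm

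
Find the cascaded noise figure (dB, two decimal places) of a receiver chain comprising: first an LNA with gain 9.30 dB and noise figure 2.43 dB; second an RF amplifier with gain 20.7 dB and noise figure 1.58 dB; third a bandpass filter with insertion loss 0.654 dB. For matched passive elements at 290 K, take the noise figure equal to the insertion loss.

Convert to linear (a loss of L dB is a gain of −L dB): F_i = 10^(NF_i/10), G_i = 10^(G_i,dB/10)
  Stage 1: F_1 = 10^(2.43/10) = 1.750, G_1 = 10^(9.30/10) = 8.511
  Stage 2: F_2 = 10^(1.58/10) = 1.439, G_2 = 10^(20.7/10) = 117.5
  Stage 3: F_3 = 10^(0.654/10) = 1.163, G_3 = 10^(−0.654/10) = 0.8602
Friis cascade:
  F = 1.750 + (1.439 − 1)/8.511 + (1.163 − 1)/1000 = 1.802
NF = 10 log₁₀(1.802) = 2.56 dB

2.56 dB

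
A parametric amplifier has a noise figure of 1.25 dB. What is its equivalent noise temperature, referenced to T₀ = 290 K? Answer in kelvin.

F = 10^(1.25/10) = 1.33352
T_e = (F − 1)·T₀ = (1.33352 − 1) × 290 = 96.7 K

96.7 K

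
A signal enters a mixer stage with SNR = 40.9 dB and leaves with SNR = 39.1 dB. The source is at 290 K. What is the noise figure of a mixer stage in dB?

NF (dB) = SNR_in(dB) − SNR_out(dB) when the source is at T₀
NF = 40.9 − 39.1 = 1.8 dB

1.8 dB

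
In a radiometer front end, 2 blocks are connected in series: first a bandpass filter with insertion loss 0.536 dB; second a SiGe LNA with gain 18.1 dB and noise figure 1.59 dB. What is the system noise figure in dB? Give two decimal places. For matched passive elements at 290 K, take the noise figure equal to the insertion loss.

2.13 dB

Convert to linear (a loss of L dB is a gain of −L dB): F_i = 10^(NF_i/10), G_i = 10^(G_i,dB/10)
  Stage 1: F_1 = 10^(0.536/10) = 1.131, G_1 = 10^(−0.536/10) = 0.8839
  Stage 2: F_2 = 10^(1.59/10) = 1.442, G_2 = 10^(18.1/10) = 64.57
Friis cascade:
  F = 1.131 + (1.442 − 1)/0.8839 = 1.632
NF = 10 log₁₀(1.632) = 2.13 dB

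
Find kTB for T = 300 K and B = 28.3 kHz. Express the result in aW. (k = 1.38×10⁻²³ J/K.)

P_n = kTB = 1.38×10⁻²³ × 300 × 2.83×10⁴ = 1.17×10⁻¹⁶ W = 117 aW

117 aW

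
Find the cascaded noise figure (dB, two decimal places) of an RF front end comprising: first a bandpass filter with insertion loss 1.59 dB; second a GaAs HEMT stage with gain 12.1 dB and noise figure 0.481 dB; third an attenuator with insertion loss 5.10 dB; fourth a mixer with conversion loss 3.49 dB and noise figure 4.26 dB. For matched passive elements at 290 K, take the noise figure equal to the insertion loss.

3.60 dB

Convert to linear (a loss of L dB is a gain of −L dB): F_i = 10^(NF_i/10), G_i = 10^(G_i,dB/10)
  Stage 1: F_1 = 10^(1.59/10) = 1.442, G_1 = 10^(−1.59/10) = 0.6934
  Stage 2: F_2 = 10^(0.481/10) = 1.117, G_2 = 10^(12.1/10) = 16.22
  Stage 3: F_3 = 10^(5.10/10) = 3.236, G_3 = 10^(−5.10/10) = 0.3090
  Stage 4: F_4 = 10^(4.26/10) = 2.667, G_4 = 10^(−3.49/10) = 0.4477
Friis cascade:
  F = 1.442 + (1.117 − 1)/0.6934 + (3.236 − 1)/11.25 + (2.667 − 1)/3.475 = 2.289
NF = 10 log₁₀(2.289) = 3.60 dB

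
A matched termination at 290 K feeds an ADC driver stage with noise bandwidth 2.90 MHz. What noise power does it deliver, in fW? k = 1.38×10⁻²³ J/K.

P_n = kTB = 1.38×10⁻²³ × 290 × 2.90×10⁶ = 1.16×10⁻¹⁴ W = 11.6 fW

11.6 fW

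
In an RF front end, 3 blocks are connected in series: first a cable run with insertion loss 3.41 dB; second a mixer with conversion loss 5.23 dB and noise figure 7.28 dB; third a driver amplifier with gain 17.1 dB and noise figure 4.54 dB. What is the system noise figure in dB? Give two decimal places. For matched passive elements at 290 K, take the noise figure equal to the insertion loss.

14.02 dB

Convert to linear (a loss of L dB is a gain of −L dB): F_i = 10^(NF_i/10), G_i = 10^(G_i,dB/10)
  Stage 1: F_1 = 10^(3.41/10) = 2.193, G_1 = 10^(−3.41/10) = 0.4560
  Stage 2: F_2 = 10^(7.28/10) = 5.346, G_2 = 10^(−5.23/10) = 0.2999
  Stage 3: F_3 = 10^(4.54/10) = 2.844, G_3 = 10^(17.1/10) = 51.29
Friis cascade:
  F = 2.193 + (5.346 − 1)/0.4560 + (2.844 − 1)/0.1368 = 25.21
NF = 10 log₁₀(25.21) = 14.02 dB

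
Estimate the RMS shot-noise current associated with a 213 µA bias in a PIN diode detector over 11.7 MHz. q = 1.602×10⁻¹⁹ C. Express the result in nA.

I_n = √(2qI·B)
2qI·B = 2 × 1.602×10⁻¹⁹ × 2.13×10⁻⁴ × 1.17×10⁷ = 7.98×10⁻¹⁶ A²
I_n = √(7.98×10⁻¹⁶) = 2.83×10⁻⁸ A = 28.3 nA

28.3 nA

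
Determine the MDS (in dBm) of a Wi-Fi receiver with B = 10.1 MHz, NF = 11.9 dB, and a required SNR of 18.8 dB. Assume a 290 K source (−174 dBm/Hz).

Sensitivity = −174 + 10 log₁₀(B) + NF + SNR_min
= −174 + 70.04 + 11.9 + 18.8
= −73.26 dBm → −73.3 dBm

−73.3 dBm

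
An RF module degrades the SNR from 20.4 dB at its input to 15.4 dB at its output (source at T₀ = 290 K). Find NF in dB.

5.0 dB

NF (dB) = SNR_in(dB) − SNR_out(dB) when the source is at T₀
NF = 20.4 − 15.4 = 5.0 dB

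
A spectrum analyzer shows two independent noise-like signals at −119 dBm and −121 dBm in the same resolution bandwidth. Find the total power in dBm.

−116.9 dBm

Convert to linear, add, convert back:
P₁ = 1.26×10⁻¹⁵ W, P₂ = 7.94×10⁻¹⁶ W
P_tot = 2.05×10⁻¹⁵ W → 10 log₁₀(P_tot / 10⁻³) = −116.9 dBm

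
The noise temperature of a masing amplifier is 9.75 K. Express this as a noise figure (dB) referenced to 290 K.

0.144 dB

F = 1 + T_e/T₀ = 1 + 9.75/290 = 1.03362
NF = 10 log₁₀(1.03362) = 0.144 dB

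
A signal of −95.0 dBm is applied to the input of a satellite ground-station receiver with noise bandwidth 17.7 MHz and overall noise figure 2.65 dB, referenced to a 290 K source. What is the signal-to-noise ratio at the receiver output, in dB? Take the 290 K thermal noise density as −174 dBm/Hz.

3.9 dB

Noise floor: N = −174 + 10 log₁₀(B) + NF
10 log₁₀(1.77×10⁷) = 72.48 dB
N = −174 + 72.48 + 2.65 = −98.87 dBm
SNR = P_sig − N = −95.0 − (−98.87) = 3.87 dB → 3.9 dB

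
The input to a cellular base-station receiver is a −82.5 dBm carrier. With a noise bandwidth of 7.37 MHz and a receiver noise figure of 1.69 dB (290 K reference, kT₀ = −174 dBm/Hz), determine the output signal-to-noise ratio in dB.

Noise floor: N = −174 + 10 log₁₀(B) + NF
10 log₁₀(7.37×10⁶) = 68.67 dB
N = −174 + 68.67 + 1.69 = −103.64 dBm
SNR = P_sig − N = −82.5 − (−103.64) = 21.14 dB → 21.1 dB

21.1 dB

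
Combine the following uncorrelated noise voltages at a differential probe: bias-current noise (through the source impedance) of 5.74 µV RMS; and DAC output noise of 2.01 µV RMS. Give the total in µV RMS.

Uncorrelated sources add in power (mean-square): V_tot = √(ΣV_i²)
V_tot = √[(5.74×10⁻⁶)² + (2.01×10⁻⁶)²] = 6.08×10⁻⁶ V = 6.08 µV

6.08 µV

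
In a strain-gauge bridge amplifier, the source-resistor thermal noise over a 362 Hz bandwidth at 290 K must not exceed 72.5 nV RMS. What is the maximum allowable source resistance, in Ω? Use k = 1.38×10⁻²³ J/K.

Johnson–Nyquist: V_n = √(4kTRB) ⇒ R = V_n² / (4kTB)
4kTB = 4 × 1.38×10⁻²³ × 290 × 3.62×10² = 5.79×10⁻¹⁸
R = (7.25×10⁻⁸)² / 5.79×10⁻¹⁸ = 9.07×10² Ω = 907 Ω

907 Ω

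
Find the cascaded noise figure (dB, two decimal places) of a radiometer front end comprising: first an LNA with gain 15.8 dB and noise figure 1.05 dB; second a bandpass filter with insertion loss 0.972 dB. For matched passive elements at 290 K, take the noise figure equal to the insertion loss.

1.07 dB

Convert to linear (a loss of L dB is a gain of −L dB): F_i = 10^(NF_i/10), G_i = 10^(G_i,dB/10)
  Stage 1: F_1 = 10^(1.05/10) = 1.274, G_1 = 10^(15.8/10) = 38.02
  Stage 2: F_2 = 10^(0.972/10) = 1.251, G_2 = 10^(−0.972/10) = 0.7995
Friis cascade:
  F = 1.274 + (1.251 − 1)/38.02 = 1.280
NF = 10 log₁₀(1.280) = 1.07 dB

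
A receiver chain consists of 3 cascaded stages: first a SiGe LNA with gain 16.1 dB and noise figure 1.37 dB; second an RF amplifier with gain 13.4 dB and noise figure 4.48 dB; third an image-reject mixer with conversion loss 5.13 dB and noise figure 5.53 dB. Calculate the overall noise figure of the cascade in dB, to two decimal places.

Convert to linear (a loss of L dB is a gain of −L dB): F_i = 10^(NF_i/10), G_i = 10^(G_i,dB/10)
  Stage 1: F_1 = 10^(1.37/10) = 1.371, G_1 = 10^(16.1/10) = 40.74
  Stage 2: F_2 = 10^(4.48/10) = 2.805, G_2 = 10^(13.4/10) = 21.88
  Stage 3: F_3 = 10^(5.53/10) = 3.573, G_3 = 10^(−5.13/10) = 0.3069
Friis cascade:
  F = 1.371 + (2.805 − 1)/40.74 + (3.573 − 1)/891.3 = 1.418
NF = 10 log₁₀(1.418) = 1.52 dB

1.52 dB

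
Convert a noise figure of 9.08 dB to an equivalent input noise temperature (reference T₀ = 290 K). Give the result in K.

2056 K

F = 10^(9.08/10) = 8.09096
T_e = (F − 1)·T₀ = (8.09096 − 1) × 290 = 2056 K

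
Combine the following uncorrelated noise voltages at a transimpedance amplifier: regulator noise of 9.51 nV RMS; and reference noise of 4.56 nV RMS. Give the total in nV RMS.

10.5 nV

Uncorrelated sources add in power (mean-square): V_tot = √(ΣV_i²)
V_tot = √[(9.51×10⁻⁹)² + (4.56×10⁻⁹)²] = 1.05×10⁻⁸ V = 10.5 nV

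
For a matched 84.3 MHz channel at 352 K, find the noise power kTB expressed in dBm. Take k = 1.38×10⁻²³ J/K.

−93.9 dBm

P_n = kTB = 1.38×10⁻²³ × 352 × 8.43×10⁷ = 4.09×10⁻¹³ W
In dBm: 10 log₁₀(4.09×10⁻¹³ / 10⁻³) = −93.9 dBm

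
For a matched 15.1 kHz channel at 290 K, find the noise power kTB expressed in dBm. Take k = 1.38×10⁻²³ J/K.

P_n = kTB = 1.38×10⁻²³ × 290 × 1.51×10⁴ = 6.04×10⁻¹⁷ W
In dBm: 10 log₁₀(6.04×10⁻¹⁷ / 10⁻³) = −132.2 dBm

−132.2 dBm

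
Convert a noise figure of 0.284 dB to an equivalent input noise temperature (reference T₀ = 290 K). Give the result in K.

F = 10^(0.284/10) = 1.06758
T_e = (F − 1)·T₀ = (1.06758 − 1) × 290 = 19.6 K

19.6 K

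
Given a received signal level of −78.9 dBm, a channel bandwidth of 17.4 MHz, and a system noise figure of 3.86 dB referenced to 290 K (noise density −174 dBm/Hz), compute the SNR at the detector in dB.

18.8 dB

Noise floor: N = −174 + 10 log₁₀(B) + NF
10 log₁₀(1.74×10⁷) = 72.41 dB
N = −174 + 72.41 + 3.86 = −97.73 dBm
SNR = P_sig − N = −78.9 − (−97.73) = 18.83 dB → 18.8 dB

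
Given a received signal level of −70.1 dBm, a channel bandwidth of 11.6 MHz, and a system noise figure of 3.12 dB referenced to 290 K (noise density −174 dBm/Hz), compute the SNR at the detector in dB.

30.1 dB

Noise floor: N = −174 + 10 log₁₀(B) + NF
10 log₁₀(1.16×10⁷) = 70.64 dB
N = −174 + 70.64 + 3.12 = −100.24 dBm
SNR = P_sig − N = −70.1 − (−100.24) = 30.14 dB → 30.1 dB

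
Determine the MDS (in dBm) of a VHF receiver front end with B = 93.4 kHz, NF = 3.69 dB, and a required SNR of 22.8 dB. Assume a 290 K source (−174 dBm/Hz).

Sensitivity = −174 + 10 log₁₀(B) + NF + SNR_min
= −174 + 49.7 + 3.69 + 22.8
= −97.81 dBm → −97.8 dBm

−97.8 dBm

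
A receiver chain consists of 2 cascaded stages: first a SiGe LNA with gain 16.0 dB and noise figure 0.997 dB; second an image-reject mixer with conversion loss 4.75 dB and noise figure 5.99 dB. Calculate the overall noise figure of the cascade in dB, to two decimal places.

1.25 dB

Convert to linear (a loss of L dB is a gain of −L dB): F_i = 10^(NF_i/10), G_i = 10^(G_i,dB/10)
  Stage 1: F_1 = 10^(0.997/10) = 1.258, G_1 = 10^(16.0/10) = 39.81
  Stage 2: F_2 = 10^(5.99/10) = 3.972, G_2 = 10^(−4.75/10) = 0.3350
Friis cascade:
  F = 1.258 + (3.972 − 1)/39.81 = 1.333
NF = 10 log₁₀(1.333) = 1.25 dB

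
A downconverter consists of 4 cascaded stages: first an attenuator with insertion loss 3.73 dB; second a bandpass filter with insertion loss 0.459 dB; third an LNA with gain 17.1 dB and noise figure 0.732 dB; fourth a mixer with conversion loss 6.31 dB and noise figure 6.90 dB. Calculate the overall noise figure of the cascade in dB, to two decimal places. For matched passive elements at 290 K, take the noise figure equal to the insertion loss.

Convert to linear (a loss of L dB is a gain of −L dB): F_i = 10^(NF_i/10), G_i = 10^(G_i,dB/10)
  Stage 1: F_1 = 10^(3.73/10) = 2.360, G_1 = 10^(−3.73/10) = 0.4236
  Stage 2: F_2 = 10^(0.459/10) = 1.111, G_2 = 10^(−0.459/10) = 0.8997
  Stage 3: F_3 = 10^(0.732/10) = 1.184, G_3 = 10^(17.1/10) = 51.29
  Stage 4: F_4 = 10^(6.90/10) = 4.898, G_4 = 10^(−6.31/10) = 0.2339
Friis cascade:
  F = 2.360 + (1.111 − 1)/0.4236 + (1.184 − 1)/0.3812 + (4.898 − 1)/19.55 = 3.305
NF = 10 log₁₀(3.305) = 5.19 dB

5.19 dB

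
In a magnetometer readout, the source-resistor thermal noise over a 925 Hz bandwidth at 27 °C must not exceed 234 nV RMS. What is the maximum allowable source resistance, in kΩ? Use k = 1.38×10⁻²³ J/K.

3.57 kΩ

T = 27 °C + 273.15 = 300.15 K
Johnson–Nyquist: V_n = √(4kTRB) ⇒ R = V_n² / (4kTB)
4kTB = 4 × 1.38×10⁻²³ × 300.15 × 9.25×10² = 1.53×10⁻¹⁷
R = (2.34×10⁻⁷)² / 1.53×10⁻¹⁷ = 3.57×10³ Ω = 3.57 kΩ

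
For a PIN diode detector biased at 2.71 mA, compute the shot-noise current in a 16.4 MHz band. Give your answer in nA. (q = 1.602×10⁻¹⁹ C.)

119 nA

I_n = √(2qI·B)
2qI·B = 2 × 1.602×10⁻¹⁹ × 2.71×10⁻³ × 1.64×10⁷ = 1.42×10⁻¹⁴ A²
I_n = √(1.42×10⁻¹⁴) = 1.19×10⁻⁷ A = 119 nA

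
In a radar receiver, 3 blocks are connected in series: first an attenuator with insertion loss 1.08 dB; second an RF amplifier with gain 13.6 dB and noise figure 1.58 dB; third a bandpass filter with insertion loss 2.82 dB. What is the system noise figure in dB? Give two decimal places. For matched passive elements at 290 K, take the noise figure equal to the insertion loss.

Convert to linear (a loss of L dB is a gain of −L dB): F_i = 10^(NF_i/10), G_i = 10^(G_i,dB/10)
  Stage 1: F_1 = 10^(1.08/10) = 1.282, G_1 = 10^(−1.08/10) = 0.7798
  Stage 2: F_2 = 10^(1.58/10) = 1.439, G_2 = 10^(13.6/10) = 22.91
  Stage 3: F_3 = 10^(2.82/10) = 1.914, G_3 = 10^(−2.82/10) = 0.5224
Friis cascade:
  F = 1.282 + (1.439 − 1)/0.7798 + (1.914 − 1)/17.86 = 1.896
NF = 10 log₁₀(1.896) = 2.78 dB

2.78 dB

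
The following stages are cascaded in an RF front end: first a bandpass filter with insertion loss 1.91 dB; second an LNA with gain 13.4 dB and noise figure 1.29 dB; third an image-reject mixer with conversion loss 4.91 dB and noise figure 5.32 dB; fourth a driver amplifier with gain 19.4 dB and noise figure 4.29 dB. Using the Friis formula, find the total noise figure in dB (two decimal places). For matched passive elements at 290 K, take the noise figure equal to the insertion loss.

4.20 dB

Convert to linear (a loss of L dB is a gain of −L dB): F_i = 10^(NF_i/10), G_i = 10^(G_i,dB/10)
  Stage 1: F_1 = 10^(1.91/10) = 1.552, G_1 = 10^(−1.91/10) = 0.6442
  Stage 2: F_2 = 10^(1.29/10) = 1.346, G_2 = 10^(13.4/10) = 21.88
  Stage 3: F_3 = 10^(5.32/10) = 3.404, G_3 = 10^(−4.91/10) = 0.3228
  Stage 4: F_4 = 10^(4.29/10) = 2.685, G_4 = 10^(19.4/10) = 87.10
Friis cascade:
  F = 1.552 + (1.346 − 1)/0.6442 + (3.404 − 1)/14.09 + (2.685 − 1)/4.550 = 2.630
NF = 10 log₁₀(2.630) = 4.20 dB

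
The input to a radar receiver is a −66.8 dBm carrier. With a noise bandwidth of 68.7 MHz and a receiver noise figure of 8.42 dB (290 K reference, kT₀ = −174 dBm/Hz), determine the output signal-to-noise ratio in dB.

20.4 dB

Noise floor: N = −174 + 10 log₁₀(B) + NF
10 log₁₀(6.87×10⁷) = 78.37 dB
N = −174 + 78.37 + 8.42 = −87.21 dBm
SNR = P_sig − N = −66.8 − (−87.21) = 20.41 dB → 20.4 dB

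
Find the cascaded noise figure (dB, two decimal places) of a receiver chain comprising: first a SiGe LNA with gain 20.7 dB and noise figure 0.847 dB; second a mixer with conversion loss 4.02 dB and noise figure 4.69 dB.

Convert to linear (a loss of L dB is a gain of −L dB): F_i = 10^(NF_i/10), G_i = 10^(G_i,dB/10)
  Stage 1: F_1 = 10^(0.847/10) = 1.215, G_1 = 10^(20.7/10) = 117.5
  Stage 2: F_2 = 10^(4.69/10) = 2.944, G_2 = 10^(−4.02/10) = 0.3963
Friis cascade:
  F = 1.215 + (2.944 − 1)/117.5 = 1.232
NF = 10 log₁₀(1.232) = 0.91 dB

0.91 dB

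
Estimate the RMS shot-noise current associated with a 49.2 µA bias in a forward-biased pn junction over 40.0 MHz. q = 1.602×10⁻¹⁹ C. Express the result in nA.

25.1 nA

I_n = √(2qI·B)
2qI·B = 2 × 1.602×10⁻¹⁹ × 4.92×10⁻⁵ × 4.00×10⁷ = 6.31×10⁻¹⁶ A²
I_n = √(6.31×10⁻¹⁶) = 2.51×10⁻⁸ A = 25.1 nA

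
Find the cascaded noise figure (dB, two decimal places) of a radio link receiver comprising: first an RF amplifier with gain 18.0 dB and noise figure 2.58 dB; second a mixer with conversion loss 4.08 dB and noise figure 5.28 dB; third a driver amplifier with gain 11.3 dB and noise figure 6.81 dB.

Convert to linear (a loss of L dB is a gain of −L dB): F_i = 10^(NF_i/10), G_i = 10^(G_i,dB/10)
  Stage 1: F_1 = 10^(2.58/10) = 1.811, G_1 = 10^(18.0/10) = 63.10
  Stage 2: F_2 = 10^(5.28/10) = 3.373, G_2 = 10^(−4.08/10) = 0.3908
  Stage 3: F_3 = 10^(6.81/10) = 4.797, G_3 = 10^(11.3/10) = 13.49
Friis cascade:
  F = 1.811 + (3.373 − 1)/63.10 + (4.797 − 1)/24.66 = 2.003
NF = 10 log₁₀(2.003) = 3.02 dB

3.02 dB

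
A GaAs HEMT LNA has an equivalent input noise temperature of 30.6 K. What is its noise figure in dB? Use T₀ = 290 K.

0.436 dB

F = 1 + T_e/T₀ = 1 + 30.6/290 = 1.10552
NF = 10 log₁₀(1.10552) = 0.436 dB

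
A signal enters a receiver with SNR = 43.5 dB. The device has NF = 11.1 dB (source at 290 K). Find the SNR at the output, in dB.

By definition F = SNR_in/SNR_out, so in dB: SNR_out = SNR_in − NF
SNR_out = 43.5 − 11.1 = 32.4 dB

32.4 dB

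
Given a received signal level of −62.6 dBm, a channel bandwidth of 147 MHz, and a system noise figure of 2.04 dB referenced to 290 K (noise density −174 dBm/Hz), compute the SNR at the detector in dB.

Noise floor: N = −174 + 10 log₁₀(B) + NF
10 log₁₀(1.47×10⁸) = 81.67 dB
N = −174 + 81.67 + 2.04 = −90.29 dBm
SNR = P_sig − N = −62.6 − (−90.29) = 27.69 dB → 27.7 dB

27.7 dB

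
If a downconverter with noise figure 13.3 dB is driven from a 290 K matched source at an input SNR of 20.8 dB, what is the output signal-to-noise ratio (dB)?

By definition F = SNR_in/SNR_out, so in dB: SNR_out = SNR_in − NF
SNR_out = 20.8 − 13.3 = 7.5 dB

7.5 dB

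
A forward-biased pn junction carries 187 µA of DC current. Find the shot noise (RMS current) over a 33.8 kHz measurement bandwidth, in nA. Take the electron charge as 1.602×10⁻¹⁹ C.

I_n = √(2qI·B)
2qI·B = 2 × 1.602×10⁻¹⁹ × 1.87×10⁻⁴ × 3.38×10⁴ = 2.03×10⁻¹⁸ A²
I_n = √(2.03×10⁻¹⁸) = 1.42×10⁻⁹ A = 1.42 nA

1.42 nA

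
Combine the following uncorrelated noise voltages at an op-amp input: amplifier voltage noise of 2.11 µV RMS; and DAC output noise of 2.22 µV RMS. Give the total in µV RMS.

Uncorrelated sources add in power (mean-square): V_tot = √(ΣV_i²)
V_tot = √[(2.11×10⁻⁶)² + (2.22×10⁻⁶)²] = 3.06×10⁻⁶ V = 3.06 µV

3.06 µV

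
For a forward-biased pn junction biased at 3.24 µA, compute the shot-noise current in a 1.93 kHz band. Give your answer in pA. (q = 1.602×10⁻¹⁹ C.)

44.8 pA

I_n = √(2qI·B)
2qI·B = 2 × 1.602×10⁻¹⁹ × 3.24×10⁻⁶ × 1.93×10³ = 2.00×10⁻²¹ A²
I_n = √(2.00×10⁻²¹) = 4.48×10⁻¹¹ A = 44.8 pA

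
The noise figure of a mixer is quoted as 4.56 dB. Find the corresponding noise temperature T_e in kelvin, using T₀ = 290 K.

F = 10^(4.56/10) = 2.85759
T_e = (F − 1)·T₀ = (2.85759 − 1) × 290 = 539 K

539 K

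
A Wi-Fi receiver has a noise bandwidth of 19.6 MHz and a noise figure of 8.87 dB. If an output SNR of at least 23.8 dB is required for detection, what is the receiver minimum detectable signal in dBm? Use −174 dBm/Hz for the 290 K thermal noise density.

Sensitivity = −174 + 10 log₁₀(B) + NF + SNR_min
= −174 + 72.92 + 8.87 + 23.8
= −68.41 dBm → −68.4 dBm

−68.4 dBm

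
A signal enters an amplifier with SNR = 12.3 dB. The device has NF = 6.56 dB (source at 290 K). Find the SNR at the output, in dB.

By definition F = SNR_in/SNR_out, so in dB: SNR_out = SNR_in − NF
SNR_out = 12.3 − 6.56 = 5.74 dB

5.74 dB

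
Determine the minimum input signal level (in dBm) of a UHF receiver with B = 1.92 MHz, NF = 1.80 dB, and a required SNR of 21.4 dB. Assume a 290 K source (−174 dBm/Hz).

−88.0 dBm

Sensitivity = −174 + 10 log₁₀(B) + NF + SNR_min
= −174 + 62.83 + 1.80 + 21.4
= −87.97 dBm → −88.0 dBm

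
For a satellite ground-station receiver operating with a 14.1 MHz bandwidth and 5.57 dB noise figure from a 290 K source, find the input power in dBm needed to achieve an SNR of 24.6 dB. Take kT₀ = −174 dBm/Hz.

−72.3 dBm

Sensitivity = −174 + 10 log₁₀(B) + NF + SNR_min
= −174 + 71.49 + 5.57 + 24.6
= −72.34 dBm → −72.3 dBm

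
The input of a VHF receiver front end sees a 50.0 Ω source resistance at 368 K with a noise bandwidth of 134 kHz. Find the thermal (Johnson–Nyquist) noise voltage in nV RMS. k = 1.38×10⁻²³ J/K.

369 nV

V_n = √(4kTRB)
4kTRB = 4 × 1.38×10⁻²³ × 368 × 5.00×10¹ × 1.34×10⁵ = 1.36×10⁻¹³ V²
V_n = √(1.36×10⁻¹³) = 3.69×10⁻⁷ V = 369 nV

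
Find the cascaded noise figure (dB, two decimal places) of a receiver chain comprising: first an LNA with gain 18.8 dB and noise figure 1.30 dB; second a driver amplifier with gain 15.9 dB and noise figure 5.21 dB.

Convert to linear (a loss of L dB is a gain of −L dB): F_i = 10^(NF_i/10), G_i = 10^(G_i,dB/10)
  Stage 1: F_1 = 10^(1.30/10) = 1.349, G_1 = 10^(18.8/10) = 75.86
  Stage 2: F_2 = 10^(5.21/10) = 3.319, G_2 = 10^(15.9/10) = 38.90
Friis cascade:
  F = 1.349 + (3.319 − 1)/75.86 = 1.380
NF = 10 log₁₀(1.380) = 1.40 dB

1.40 dB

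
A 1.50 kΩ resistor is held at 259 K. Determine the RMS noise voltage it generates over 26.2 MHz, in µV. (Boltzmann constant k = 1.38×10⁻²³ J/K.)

23.7 µV

V_n = √(4kTRB)
4kTRB = 4 × 1.38×10⁻²³ × 259 × 1.50×10³ × 2.62×10⁷ = 5.62×10⁻¹⁰ V²
V_n = √(5.62×10⁻¹⁰) = 2.37×10⁻⁵ V = 23.7 µV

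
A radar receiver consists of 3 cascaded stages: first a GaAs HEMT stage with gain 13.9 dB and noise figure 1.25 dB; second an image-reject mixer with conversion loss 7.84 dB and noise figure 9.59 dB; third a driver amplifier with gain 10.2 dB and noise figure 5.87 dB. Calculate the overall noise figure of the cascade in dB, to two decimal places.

Convert to linear (a loss of L dB is a gain of −L dB): F_i = 10^(NF_i/10), G_i = 10^(G_i,dB/10)
  Stage 1: F_1 = 10^(1.25/10) = 1.334, G_1 = 10^(13.9/10) = 24.55
  Stage 2: F_2 = 10^(9.59/10) = 9.099, G_2 = 10^(−7.84/10) = 0.1644
  Stage 3: F_3 = 10^(5.87/10) = 3.864, G_3 = 10^(10.2/10) = 10.47
Friis cascade:
  F = 1.334 + (9.099 − 1)/24.55 + (3.864 − 1)/4.036 = 2.373
NF = 10 log₁₀(2.373) = 3.75 dB

3.75 dB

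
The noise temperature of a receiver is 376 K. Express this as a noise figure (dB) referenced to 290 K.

3.61 dB

F = 1 + T_e/T₀ = 1 + 376/290 = 2.29655
NF = 10 log₁₀(2.29655) = 3.61 dB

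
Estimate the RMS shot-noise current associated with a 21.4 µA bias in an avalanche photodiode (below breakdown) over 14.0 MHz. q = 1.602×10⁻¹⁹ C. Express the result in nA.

9.80 nA

I_n = √(2qI·B)
2qI·B = 2 × 1.602×10⁻¹⁹ × 2.14×10⁻⁵ × 1.40×10⁷ = 9.60×10⁻¹⁷ A²
I_n = √(9.60×10⁻¹⁷) = 9.80×10⁻⁹ A = 9.80 nA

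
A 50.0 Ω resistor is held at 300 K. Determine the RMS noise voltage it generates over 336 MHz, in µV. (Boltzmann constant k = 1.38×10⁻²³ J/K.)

16.7 µV

V_n = √(4kTRB)
4kTRB = 4 × 1.38×10⁻²³ × 300 × 5.00×10¹ × 3.36×10⁸ = 2.78×10⁻¹⁰ V²
V_n = √(2.78×10⁻¹⁰) = 1.67×10⁻⁵ V = 16.7 µV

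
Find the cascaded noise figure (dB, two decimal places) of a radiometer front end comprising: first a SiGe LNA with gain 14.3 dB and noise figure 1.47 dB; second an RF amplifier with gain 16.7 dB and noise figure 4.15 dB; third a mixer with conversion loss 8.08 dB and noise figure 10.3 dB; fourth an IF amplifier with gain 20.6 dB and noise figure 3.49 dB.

1.69 dB

Convert to linear (a loss of L dB is a gain of −L dB): F_i = 10^(NF_i/10), G_i = 10^(G_i,dB/10)
  Stage 1: F_1 = 10^(1.47/10) = 1.403, G_1 = 10^(14.3/10) = 26.92
  Stage 2: F_2 = 10^(4.15/10) = 2.600, G_2 = 10^(16.7/10) = 46.77
  Stage 3: F_3 = 10^(10.3/10) = 10.72, G_3 = 10^(−8.08/10) = 0.1556
  Stage 4: F_4 = 10^(3.49/10) = 2.234, G_4 = 10^(20.6/10) = 114.8
Friis cascade:
  F = 1.403 + (2.600 − 1)/26.92 + (10.72 − 1)/1259 + (2.234 − 1)/195.9 = 1.476
NF = 10 log₁₀(1.476) = 1.69 dB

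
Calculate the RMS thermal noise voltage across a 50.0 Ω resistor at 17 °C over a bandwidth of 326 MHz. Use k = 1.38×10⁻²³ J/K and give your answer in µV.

T = 17 °C + 273.15 = 290.15 K
V_n = √(4kTRB)
4kTRB = 4 × 1.38×10⁻²³ × 290.15 × 5.00×10¹ × 3.26×10⁸ = 2.61×10⁻¹⁰ V²
V_n = √(2.61×10⁻¹⁰) = 1.62×10⁻⁵ V = 16.2 µV

16.2 µV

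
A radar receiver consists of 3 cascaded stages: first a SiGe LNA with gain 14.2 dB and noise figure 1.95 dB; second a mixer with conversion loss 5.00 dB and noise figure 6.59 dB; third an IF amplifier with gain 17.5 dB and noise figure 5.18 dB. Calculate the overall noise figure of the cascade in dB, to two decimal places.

Convert to linear (a loss of L dB is a gain of −L dB): F_i = 10^(NF_i/10), G_i = 10^(G_i,dB/10)
  Stage 1: F_1 = 10^(1.95/10) = 1.567, G_1 = 10^(14.2/10) = 26.30
  Stage 2: F_2 = 10^(6.59/10) = 4.560, G_2 = 10^(−5.00/10) = 0.3162
  Stage 3: F_3 = 10^(5.18/10) = 3.296, G_3 = 10^(17.5/10) = 56.23
Friis cascade:
  F = 1.567 + (4.560 − 1)/26.30 + (3.296 − 1)/8.318 = 1.978
NF = 10 log₁₀(1.978) = 2.96 dB

2.96 dB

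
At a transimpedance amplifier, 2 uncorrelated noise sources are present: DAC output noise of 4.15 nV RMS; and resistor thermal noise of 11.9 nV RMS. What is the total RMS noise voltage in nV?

12.6 nV

Uncorrelated sources add in power (mean-square): V_tot = √(ΣV_i²)
V_tot = √[(4.15×10⁻⁹)² + (1.19×10⁻⁸)²] = 1.26×10⁻⁸ V = 12.6 nV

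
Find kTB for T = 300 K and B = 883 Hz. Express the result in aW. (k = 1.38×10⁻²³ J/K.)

3.66 aW

P_n = kTB = 1.38×10⁻²³ × 300 × 8.83×10² = 3.66×10⁻¹⁸ W = 3.66 aW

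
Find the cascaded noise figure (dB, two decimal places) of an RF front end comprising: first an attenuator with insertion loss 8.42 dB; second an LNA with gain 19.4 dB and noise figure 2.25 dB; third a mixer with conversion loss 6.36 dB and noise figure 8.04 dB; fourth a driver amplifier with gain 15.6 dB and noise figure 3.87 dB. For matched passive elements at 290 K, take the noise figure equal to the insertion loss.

11.00 dB

Convert to linear (a loss of L dB is a gain of −L dB): F_i = 10^(NF_i/10), G_i = 10^(G_i,dB/10)
  Stage 1: F_1 = 10^(8.42/10) = 6.950, G_1 = 10^(−8.42/10) = 0.1439
  Stage 2: F_2 = 10^(2.25/10) = 1.679, G_2 = 10^(19.4/10) = 87.10
  Stage 3: F_3 = 10^(8.04/10) = 6.368, G_3 = 10^(−6.36/10) = 0.2312
  Stage 4: F_4 = 10^(3.87/10) = 2.438, G_4 = 10^(15.6/10) = 36.31
Friis cascade:
  F = 6.950 + (1.679 − 1)/0.1439 + (6.368 − 1)/12.53 + (2.438 − 1)/2.897 = 12.59
NF = 10 log₁₀(12.59) = 11.00 dB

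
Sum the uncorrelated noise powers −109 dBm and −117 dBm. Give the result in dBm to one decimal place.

−108.4 dBm

Convert to linear, add, convert back:
P₁ = 1.26×10⁻¹⁴ W, P₂ = 2.00×10⁻¹⁵ W
P_tot = 1.46×10⁻¹⁴ W → 10 log₁₀(P_tot / 10⁻³) = −108.4 dBm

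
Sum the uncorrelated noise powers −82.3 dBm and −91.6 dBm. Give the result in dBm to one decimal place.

Convert to linear, add, convert back:
P₁ = 5.89×10⁻¹² W, P₂ = 6.92×10⁻¹³ W
P_tot = 6.58×10⁻¹² W → 10 log₁₀(P_tot / 10⁻³) = −81.8 dBm

−81.8 dBm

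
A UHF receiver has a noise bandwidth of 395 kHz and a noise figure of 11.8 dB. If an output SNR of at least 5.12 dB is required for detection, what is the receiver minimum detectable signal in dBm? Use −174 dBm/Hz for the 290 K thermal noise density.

Sensitivity = −174 + 10 log₁₀(B) + NF + SNR_min
= −174 + 55.97 + 11.8 + 5.12
= −101.11 dBm → −101.1 dBm

−101.1 dBm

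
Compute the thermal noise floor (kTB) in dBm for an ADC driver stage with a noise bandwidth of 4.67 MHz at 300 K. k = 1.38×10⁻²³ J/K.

−107.1 dBm

P_n = kTB = 1.38×10⁻²³ × 300 × 4.67×10⁶ = 1.93×10⁻¹⁴ W
In dBm: 10 log₁₀(1.93×10⁻¹⁴ / 10⁻³) = −107.1 dBm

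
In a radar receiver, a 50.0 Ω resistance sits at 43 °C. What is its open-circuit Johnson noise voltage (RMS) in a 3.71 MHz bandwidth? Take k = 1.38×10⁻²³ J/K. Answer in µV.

T = 43 °C + 273.15 = 316.15 K
V_n = √(4kTRB)
4kTRB = 4 × 1.38×10⁻²³ × 316.15 × 5.00×10¹ × 3.71×10⁶ = 3.24×10⁻¹² V²
V_n = √(3.24×10⁻¹²) = 1.80×10⁻⁶ V = 1.80 µV

1.80 µV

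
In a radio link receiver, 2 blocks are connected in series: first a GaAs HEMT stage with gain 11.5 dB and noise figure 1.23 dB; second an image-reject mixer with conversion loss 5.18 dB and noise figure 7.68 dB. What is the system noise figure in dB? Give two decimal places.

2.23 dB

Convert to linear (a loss of L dB is a gain of −L dB): F_i = 10^(NF_i/10), G_i = 10^(G_i,dB/10)
  Stage 1: F_1 = 10^(1.23/10) = 1.327, G_1 = 10^(11.5/10) = 14.13
  Stage 2: F_2 = 10^(7.68/10) = 5.861, G_2 = 10^(−5.18/10) = 0.3034
Friis cascade:
  F = 1.327 + (5.861 − 1)/14.13 = 1.672
NF = 10 log₁₀(1.672) = 2.23 dB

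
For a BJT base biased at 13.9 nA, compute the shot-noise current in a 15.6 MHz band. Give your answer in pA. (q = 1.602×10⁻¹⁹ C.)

I_n = √(2qI·B)
2qI·B = 2 × 1.602×10⁻¹⁹ × 1.39×10⁻⁸ × 1.56×10⁷ = 6.95×10⁻²⁰ A²
I_n = √(6.95×10⁻²⁰) = 2.64×10⁻¹⁰ A = 264 pA

264 pA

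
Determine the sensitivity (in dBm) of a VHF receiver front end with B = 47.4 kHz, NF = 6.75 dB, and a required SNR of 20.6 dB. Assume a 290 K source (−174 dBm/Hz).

−99.9 dBm

Sensitivity = −174 + 10 log₁₀(B) + NF + SNR_min
= −174 + 46.76 + 6.75 + 20.6
= −99.89 dBm → −99.9 dBm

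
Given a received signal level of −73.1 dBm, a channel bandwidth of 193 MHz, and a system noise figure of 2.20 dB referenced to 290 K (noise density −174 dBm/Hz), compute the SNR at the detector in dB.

Noise floor: N = −174 + 10 log₁₀(B) + NF
10 log₁₀(1.93×10⁸) = 82.86 dB
N = −174 + 82.86 + 2.20 = −88.94 dBm
SNR = P_sig − N = −73.1 − (−88.94) = 15.84 dB → 15.8 dB

15.8 dB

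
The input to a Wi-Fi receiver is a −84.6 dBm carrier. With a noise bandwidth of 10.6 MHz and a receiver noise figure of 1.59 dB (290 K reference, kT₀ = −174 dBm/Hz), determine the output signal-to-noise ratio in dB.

Noise floor: N = −174 + 10 log₁₀(B) + NF
10 log₁₀(1.06×10⁷) = 70.25 dB
N = −174 + 70.25 + 1.59 = −102.16 dBm
SNR = P_sig − N = −84.6 − (−102.16) = 17.56 dB → 17.6 dB

17.6 dB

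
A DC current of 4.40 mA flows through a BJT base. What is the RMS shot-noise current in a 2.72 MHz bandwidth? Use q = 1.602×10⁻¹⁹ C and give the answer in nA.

61.9 nA

I_n = √(2qI·B)
2qI·B = 2 × 1.602×10⁻¹⁹ × 4.40×10⁻³ × 2.72×10⁶ = 3.83×10⁻¹⁵ A²
I_n = √(3.83×10⁻¹⁵) = 6.19×10⁻⁸ A = 61.9 nA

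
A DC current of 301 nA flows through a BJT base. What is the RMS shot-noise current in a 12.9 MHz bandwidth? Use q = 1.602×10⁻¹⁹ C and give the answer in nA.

1.12 nA

I_n = √(2qI·B)
2qI·B = 2 × 1.602×10⁻¹⁹ × 3.01×10⁻⁷ × 1.29×10⁷ = 1.24×10⁻¹⁸ A²
I_n = √(1.24×10⁻¹⁸) = 1.12×10⁻⁹ A = 1.12 nA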